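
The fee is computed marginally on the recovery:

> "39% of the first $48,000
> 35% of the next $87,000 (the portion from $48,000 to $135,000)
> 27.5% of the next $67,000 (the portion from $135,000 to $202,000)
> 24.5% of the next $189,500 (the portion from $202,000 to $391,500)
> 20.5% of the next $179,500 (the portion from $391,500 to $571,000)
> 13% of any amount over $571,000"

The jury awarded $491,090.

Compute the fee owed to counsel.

$134,438.45

First $48,000 at 39% = $18,720.00
Next $87,000 at 35% = $30,450.00
Next $67,000 at 27.5% = $18,425.00
Next $189,500 at 24.5% = $46,427.50
Remaining $99,590 at 20.5% = $20,415.95
Fee: $18,720.00 + $30,450.00 + $18,425.00 + $46,427.50 + $20,415.95 = $134,438.45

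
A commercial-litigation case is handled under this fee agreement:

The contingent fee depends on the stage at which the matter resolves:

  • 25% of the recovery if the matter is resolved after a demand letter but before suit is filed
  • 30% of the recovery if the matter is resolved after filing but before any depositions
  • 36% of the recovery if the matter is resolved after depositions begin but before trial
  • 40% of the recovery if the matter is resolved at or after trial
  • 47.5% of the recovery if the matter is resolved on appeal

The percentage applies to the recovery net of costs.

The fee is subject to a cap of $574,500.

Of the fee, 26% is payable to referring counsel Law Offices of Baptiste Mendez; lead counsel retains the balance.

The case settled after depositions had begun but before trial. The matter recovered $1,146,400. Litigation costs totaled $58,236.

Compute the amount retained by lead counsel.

$289,886.89

Fee base (net of costs): $1,146,400 − $58,236 = $1,088,164
The matter settled after depositions had begun but before trial, so the 36% rate applies.
$1,088,164 × 36% = $391,739.04
$391,739.04 is under the $574,500 cap.
Referral share: 26% of $391,739.04 = $101,852.15; lead counsel retains $391,739.04 − $101,852.15 = $289,886.89.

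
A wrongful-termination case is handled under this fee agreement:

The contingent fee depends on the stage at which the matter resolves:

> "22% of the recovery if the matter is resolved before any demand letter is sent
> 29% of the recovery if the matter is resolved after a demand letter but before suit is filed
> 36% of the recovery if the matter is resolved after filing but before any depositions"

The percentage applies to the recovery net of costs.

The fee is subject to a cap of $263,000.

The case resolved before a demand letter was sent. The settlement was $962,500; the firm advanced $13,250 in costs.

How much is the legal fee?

Fee base (net of costs): $962,500 − $13,250 = $949,250
The matter resolved before a demand letter was sent, so the 22% rate applies.
$949,250 × 22% = $208,835.00
$208,835.00 is under the $263,000 cap.

$208,835.00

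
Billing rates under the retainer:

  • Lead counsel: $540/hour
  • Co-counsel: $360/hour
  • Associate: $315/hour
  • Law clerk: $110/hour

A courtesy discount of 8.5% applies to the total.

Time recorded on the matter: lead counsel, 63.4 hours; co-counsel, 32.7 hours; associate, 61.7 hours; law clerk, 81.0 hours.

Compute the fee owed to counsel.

Lead counsel: 63.4 × $540 = $34,236.00
Co-counsel: 32.7 × $360 = $11,772.00
Associate: 61.7 × $315 = $19,435.50
Law clerk: 81.0 × $110 = $8,910.00
Subtotal: $74,353.50
Less 8.5% discount: −$6,320.05
Total: $74,353.50 − $6,320.05 = $68,033.45

$68,033.45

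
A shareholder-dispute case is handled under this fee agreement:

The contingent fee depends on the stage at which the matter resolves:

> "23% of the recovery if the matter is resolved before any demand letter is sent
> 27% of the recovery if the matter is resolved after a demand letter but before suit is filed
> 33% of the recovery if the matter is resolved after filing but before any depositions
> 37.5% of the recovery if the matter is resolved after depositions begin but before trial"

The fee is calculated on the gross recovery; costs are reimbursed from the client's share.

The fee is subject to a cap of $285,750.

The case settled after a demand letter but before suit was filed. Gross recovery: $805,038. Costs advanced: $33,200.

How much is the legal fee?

Fee base is the gross recovery, $805,038; costs are reimbursed separately.
The matter settled after a demand letter but before suit was filed, so the 27% rate applies.
$805,038 × 27% = $217,360.26
$217,360.26 is under the $285,750 cap.

$217,360.26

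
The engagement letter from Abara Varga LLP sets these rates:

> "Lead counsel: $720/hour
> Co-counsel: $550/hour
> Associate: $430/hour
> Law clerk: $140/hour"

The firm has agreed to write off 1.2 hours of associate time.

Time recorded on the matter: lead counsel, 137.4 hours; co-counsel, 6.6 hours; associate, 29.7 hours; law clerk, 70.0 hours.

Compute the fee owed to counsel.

Lead counsel: 137.4 × $720 = $98,928.00
Co-counsel: 6.6 × $550 = $3,630.00
Associate: 29.7 × $430 = $12,771.00
Law clerk: 70.0 × $140 = $9,800.00
Subtotal: $125,129.00
Write-off: 1.2 × $430 = $516.00
Total: $125,129.00 − $516.00 = $124,613.00

$124,613.00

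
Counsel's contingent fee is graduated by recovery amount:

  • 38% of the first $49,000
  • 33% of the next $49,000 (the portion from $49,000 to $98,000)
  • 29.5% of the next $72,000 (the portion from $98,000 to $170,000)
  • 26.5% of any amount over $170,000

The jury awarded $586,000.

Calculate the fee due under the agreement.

$166,270.00

First $49,000 at 38% = $18,620.00
Next $49,000 at 33% = $16,170.00
Next $72,000 at 29.5% = $21,240.00
Remaining $416,000 at 26.5% = $110,240.00
Fee: $18,620.00 + $16,170.00 + $21,240.00 + $110,240.00 = $166,270.00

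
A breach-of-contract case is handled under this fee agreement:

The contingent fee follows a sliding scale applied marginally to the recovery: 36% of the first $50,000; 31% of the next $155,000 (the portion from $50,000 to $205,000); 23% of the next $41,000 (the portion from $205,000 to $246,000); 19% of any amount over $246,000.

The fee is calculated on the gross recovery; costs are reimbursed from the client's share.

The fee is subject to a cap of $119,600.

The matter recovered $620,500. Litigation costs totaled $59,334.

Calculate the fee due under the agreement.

$119,600.00

Fee base is the gross recovery, $620,500; costs are reimbursed separately.
First $50,000 at 36% = $18,000.00
Next $155,000 at 31% = $48,050.00
Next $41,000 at 23% = $9,430.00
Remaining $374,500 at 19% = $71,155.00
Fee: $18,000.00 + $48,050.00 + $9,430.00 + $71,155.00 = $146,635.00
$146,635.00 exceeds the $119,600 cap, so the fee is capped at $119,600.00.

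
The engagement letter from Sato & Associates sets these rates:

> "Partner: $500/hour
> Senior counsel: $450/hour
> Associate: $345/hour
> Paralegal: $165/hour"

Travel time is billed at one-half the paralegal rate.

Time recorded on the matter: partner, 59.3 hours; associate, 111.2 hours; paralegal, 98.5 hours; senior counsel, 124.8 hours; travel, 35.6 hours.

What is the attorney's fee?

$143,363.50

Partner: 59.3 × $500 = $29,650.00
Senior counsel: 124.8 × $450 = $56,160.00
Associate: 111.2 × $345 = $38,364.00
Paralegal: 98.5 × $165 = $16,252.50
Subtotal: $29,650.00 + $56,160.00 + $38,364.00 + $16,252.50 = $140,426.50
Travel: 35.6 × ($165 ÷ 2) = 35.6 × $82.50 = $2,937.00
Total: $140,426.50 + $2,937.00 = $143,363.50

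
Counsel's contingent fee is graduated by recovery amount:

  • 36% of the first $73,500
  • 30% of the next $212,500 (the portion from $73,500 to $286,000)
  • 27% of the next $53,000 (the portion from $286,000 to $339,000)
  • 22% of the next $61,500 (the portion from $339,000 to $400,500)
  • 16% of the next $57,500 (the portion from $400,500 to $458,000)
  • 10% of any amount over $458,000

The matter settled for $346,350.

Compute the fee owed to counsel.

First $73,500 at 36% = $26,460.00
Next $212,500 at 30% = $63,750.00
Next $53,000 at 27% = $14,310.00
Remaining $7,350 at 22% = $1,617.00
Fee: $26,460.00 + $63,750.00 + $14,310.00 + $1,617.00 = $106,137.00

$106,137.00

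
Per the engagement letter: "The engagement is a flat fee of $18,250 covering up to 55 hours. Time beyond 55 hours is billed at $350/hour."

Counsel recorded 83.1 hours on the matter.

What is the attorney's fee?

$28,085.00

Flat fee: $18,250.00
Excess hours: 83.1 − 55 = 28.1
Overrun: 28.1 × $350 = $9,835.00
Total: $18,250.00 + $9,835.00 = $28,085.00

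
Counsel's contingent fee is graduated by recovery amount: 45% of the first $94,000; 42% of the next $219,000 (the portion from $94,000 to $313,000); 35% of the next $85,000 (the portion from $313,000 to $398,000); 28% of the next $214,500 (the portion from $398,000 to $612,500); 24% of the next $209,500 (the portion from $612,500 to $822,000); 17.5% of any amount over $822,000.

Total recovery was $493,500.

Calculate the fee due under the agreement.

First $94,000 at 45% = $42,300.00
Next $219,000 at 42% = $91,980.00
Next $85,000 at 35% = $29,750.00
Remaining $95,500 at 28% = $26,740.00
Fee: $42,300.00 + $91,980.00 + $29,750.00 + $26,740.00 = $190,770.00

$190,770.00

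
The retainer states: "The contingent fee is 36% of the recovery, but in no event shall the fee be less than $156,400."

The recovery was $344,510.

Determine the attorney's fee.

$156,400.00

36% of $344,510 = $124,023.60
That is below the $156,400 minimum, so the minimum applies.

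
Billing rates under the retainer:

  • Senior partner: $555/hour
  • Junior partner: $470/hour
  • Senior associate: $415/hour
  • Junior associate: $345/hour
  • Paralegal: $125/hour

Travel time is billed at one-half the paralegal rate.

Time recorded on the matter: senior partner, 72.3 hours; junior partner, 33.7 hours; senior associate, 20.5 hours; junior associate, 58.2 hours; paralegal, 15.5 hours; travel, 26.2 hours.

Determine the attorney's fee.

Senior partner: 72.3 × $555 = $40,126.50
Junior partner: 33.7 × $470 = $15,839.00
Senior associate: 20.5 × $415 = $8,507.50
Junior associate: 58.2 × $345 = $20,079.00
Paralegal: 15.5 × $125 = $1,937.50
Subtotal: $40,126.50 + $15,839.00 + $8,507.50 + $20,079.00 + $1,937.50 = $86,489.50
Travel: 26.2 × ($125 ÷ 2) = 26.2 × $62.50 = $1,637.50
Total: $86,489.50 + $1,637.50 = $88,127.00

$88,127.00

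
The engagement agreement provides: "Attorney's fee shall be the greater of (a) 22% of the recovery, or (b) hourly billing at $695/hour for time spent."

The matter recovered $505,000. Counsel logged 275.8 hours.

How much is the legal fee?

$191,681.00

(a) 22% of $505,000 = $111,100.00
(b) 275.8 × $695 = $191,681.00
The greater is (b): $191,681.00.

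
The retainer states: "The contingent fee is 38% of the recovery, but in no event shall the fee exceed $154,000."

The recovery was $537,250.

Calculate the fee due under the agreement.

$154,000.00

38% of $537,250 = $204,155.00
That exceeds the $154,000 cap, so the fee is capped at $154,000.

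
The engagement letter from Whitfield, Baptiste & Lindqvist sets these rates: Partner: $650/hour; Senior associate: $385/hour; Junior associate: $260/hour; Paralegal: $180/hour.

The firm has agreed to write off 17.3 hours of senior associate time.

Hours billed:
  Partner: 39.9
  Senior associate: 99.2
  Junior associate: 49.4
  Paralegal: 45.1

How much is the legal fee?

$78,428.50

Partner: 39.9 × $650 = $25,935.00
Senior associate: 99.2 × $385 = $38,192.00
Junior associate: 49.4 × $260 = $12,844.00
Paralegal: 45.1 × $180 = $8,118.00
Subtotal: $85,089.00
Write-off: 17.3 × $385 = $6,660.50
Total: $85,089.00 − $6,660.50 = $78,428.50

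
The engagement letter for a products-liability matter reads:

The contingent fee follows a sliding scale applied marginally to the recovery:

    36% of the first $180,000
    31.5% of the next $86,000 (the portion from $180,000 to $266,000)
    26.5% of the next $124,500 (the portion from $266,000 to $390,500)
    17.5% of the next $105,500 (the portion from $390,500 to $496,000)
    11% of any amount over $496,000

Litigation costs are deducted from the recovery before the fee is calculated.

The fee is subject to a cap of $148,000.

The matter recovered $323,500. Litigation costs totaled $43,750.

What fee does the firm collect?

Fee base (net of costs): $323,500 − $43,750 = $279,750
First $180,000 at 36% = $64,800.00
Next $86,000 at 31.5% = $27,090.00
Remaining $13,750 at 26.5% = $3,643.75
Fee: $64,800.00 + $27,090.00 + $3,643.75 = $95,533.75
$95,533.75 is under the $148,000 cap.

$95,533.75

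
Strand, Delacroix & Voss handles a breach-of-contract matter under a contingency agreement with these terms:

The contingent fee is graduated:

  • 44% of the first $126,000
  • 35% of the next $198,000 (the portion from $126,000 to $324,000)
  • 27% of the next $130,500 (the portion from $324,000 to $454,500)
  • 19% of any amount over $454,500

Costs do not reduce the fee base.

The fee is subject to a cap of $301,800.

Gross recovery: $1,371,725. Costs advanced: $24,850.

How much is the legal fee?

$301,800.00

Fee base is the gross recovery, $1,371,725; costs are reimbursed separately.
First $126,000 at 44% = $55,440.00
Next $198,000 at 35% = $69,300.00
Next $130,500 at 27% = $35,235.00
Remaining $917,225 at 19% = $174,272.75
Fee: $55,440.00 + $69,300.00 + $35,235.00 + $174,272.75 = $334,247.75
$334,247.75 exceeds the $301,800 cap, so the fee is capped at $301,800.00.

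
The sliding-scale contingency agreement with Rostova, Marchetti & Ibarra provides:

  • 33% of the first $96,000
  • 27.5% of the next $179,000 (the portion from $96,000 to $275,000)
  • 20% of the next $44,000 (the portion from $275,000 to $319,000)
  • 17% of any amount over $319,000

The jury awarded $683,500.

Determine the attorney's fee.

First $96,000 at 33% = $31,680.00
Next $179,000 at 27.5% = $49,225.00
Next $44,000 at 20% = $8,800.00
Remaining $364,500 at 17% = $61,965.00
Fee: $31,680.00 + $49,225.00 + $8,800.00 + $61,965.00 = $151,670.00

$151,670.00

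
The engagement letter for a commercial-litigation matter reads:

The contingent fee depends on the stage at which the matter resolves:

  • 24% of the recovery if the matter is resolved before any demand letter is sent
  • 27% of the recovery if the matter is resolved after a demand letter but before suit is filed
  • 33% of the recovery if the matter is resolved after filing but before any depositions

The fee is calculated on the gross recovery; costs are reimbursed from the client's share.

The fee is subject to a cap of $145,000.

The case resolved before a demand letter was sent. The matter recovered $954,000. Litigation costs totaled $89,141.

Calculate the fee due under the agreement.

$145,000.00

Fee base is the gross recovery, $954,000; costs are reimbursed separately.
The matter resolved before a demand letter was sent, so the 24% rate applies.
$954,000 × 24% = $228,960.00
$228,960.00 exceeds the $145,000 cap, so the fee is capped at $145,000.00.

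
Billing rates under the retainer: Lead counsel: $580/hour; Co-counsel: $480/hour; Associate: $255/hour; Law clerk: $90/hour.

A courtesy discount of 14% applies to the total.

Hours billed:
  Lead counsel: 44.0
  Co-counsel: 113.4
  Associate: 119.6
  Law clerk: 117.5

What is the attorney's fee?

Lead counsel: 44.0 × $580 = $25,520.00
Co-counsel: 113.4 × $480 = $54,432.00
Associate: 119.6 × $255 = $30,498.00
Law clerk: 117.5 × $90 = $10,575.00
Subtotal: $121,025.00
Less 14% discount: −$16,943.50
Total: $121,025.00 − $16,943.50 = $104,081.50

$104,081.50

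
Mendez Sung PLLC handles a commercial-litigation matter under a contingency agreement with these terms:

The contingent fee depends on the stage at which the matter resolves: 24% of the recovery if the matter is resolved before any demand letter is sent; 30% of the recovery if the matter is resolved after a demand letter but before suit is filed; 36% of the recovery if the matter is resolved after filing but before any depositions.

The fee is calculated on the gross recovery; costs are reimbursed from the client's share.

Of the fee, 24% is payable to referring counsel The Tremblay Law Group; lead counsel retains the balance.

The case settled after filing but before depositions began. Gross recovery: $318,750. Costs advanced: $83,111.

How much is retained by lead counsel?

$87,210.00

Fee base is the gross recovery, $318,750; costs are reimbursed separately.
The matter settled after filing but before depositions began, so the 36% rate applies.
$318,750 × 36% = $114,750.00
Referral share: 24% of $114,750.00 = $27,540.00; lead counsel retains $114,750.00 − $27,540.00 = $87,210.00.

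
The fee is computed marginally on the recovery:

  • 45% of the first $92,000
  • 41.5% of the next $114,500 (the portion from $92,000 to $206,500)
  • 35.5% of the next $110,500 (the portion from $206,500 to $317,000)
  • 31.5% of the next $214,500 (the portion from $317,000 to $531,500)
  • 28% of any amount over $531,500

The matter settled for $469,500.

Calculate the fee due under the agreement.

$176,182.50

First $92,000 at 45% = $41,400.00
Next $114,500 at 41.5% = $47,517.50
Next $110,500 at 35.5% = $39,227.50
Remaining $152,500 at 31.5% = $48,037.50
Fee: $41,400.00 + $47,517.50 + $39,227.50 + $48,037.50 = $176,182.50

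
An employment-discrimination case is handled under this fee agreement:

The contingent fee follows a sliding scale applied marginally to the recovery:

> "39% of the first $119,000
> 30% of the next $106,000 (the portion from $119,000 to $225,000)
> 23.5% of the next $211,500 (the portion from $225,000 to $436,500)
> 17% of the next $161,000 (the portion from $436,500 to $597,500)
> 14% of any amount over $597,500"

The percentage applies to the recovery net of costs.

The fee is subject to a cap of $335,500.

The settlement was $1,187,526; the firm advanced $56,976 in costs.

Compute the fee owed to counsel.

Fee base (net of costs): $1,187,526 − $56,976 = $1,130,550
First $119,000 at 39% = $46,410.00
Next $106,000 at 30% = $31,800.00
Next $211,500 at 23.5% = $49,702.50
Next $161,000 at 17% = $27,370.00
Remaining $533,050 at 14% = $74,627.00
Fee: $46,410.00 + $31,800.00 + $49,702.50 + $27,370.00 + $74,627.00 = $229,909.50
$229,909.50 is under the $335,500 cap.

$229,909.50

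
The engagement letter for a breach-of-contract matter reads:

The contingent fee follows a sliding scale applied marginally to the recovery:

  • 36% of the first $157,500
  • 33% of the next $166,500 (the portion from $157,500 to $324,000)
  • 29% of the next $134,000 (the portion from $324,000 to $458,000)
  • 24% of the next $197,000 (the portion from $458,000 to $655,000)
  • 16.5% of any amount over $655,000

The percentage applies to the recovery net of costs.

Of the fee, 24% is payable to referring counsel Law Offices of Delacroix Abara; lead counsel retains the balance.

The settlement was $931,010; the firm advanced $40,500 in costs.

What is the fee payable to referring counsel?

Fee base (net of costs): $931,010 − $40,500 = $890,510
First $157,500 at 36% = $56,700.00
Next $166,500 at 33% = $54,945.00
Next $134,000 at 29% = $38,860.00
Next $197,000 at 24% = $47,280.00
Remaining $235,510 at 16.5% = $38,859.15
Fee: $56,700.00 + $54,945.00 + $38,860.00 + $47,280.00 + $38,859.15 = $236,644.15
Referral share: 24% of $236,644.15 = $56,794.60; lead counsel retains $236,644.15 − $56,794.60 = $179,849.55.

$56,794.60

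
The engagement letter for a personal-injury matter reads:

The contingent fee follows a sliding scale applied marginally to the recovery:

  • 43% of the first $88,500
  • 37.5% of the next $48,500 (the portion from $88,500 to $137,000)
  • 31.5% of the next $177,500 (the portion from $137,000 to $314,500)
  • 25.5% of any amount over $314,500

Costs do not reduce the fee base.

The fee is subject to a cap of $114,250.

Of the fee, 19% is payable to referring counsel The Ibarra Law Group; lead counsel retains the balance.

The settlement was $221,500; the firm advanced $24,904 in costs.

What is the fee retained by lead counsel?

$67,116.60

Fee base is the gross recovery, $221,500; costs are reimbursed separately.
First $88,500 at 43% = $38,055.00
Next $48,500 at 37.5% = $18,187.50
Remaining $84,500 at 31.5% = $26,617.50
Fee: $38,055.00 + $18,187.50 + $26,617.50 = $82,860.00
$82,860.00 is under the $114,250 cap.
Referral share: 19% of $82,860.00 = $15,743.40; lead counsel retains $82,860.00 − $15,743.40 = $67,116.60.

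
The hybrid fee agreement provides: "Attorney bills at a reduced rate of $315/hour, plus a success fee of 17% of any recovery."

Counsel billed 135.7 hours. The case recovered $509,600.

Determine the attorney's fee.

Hourly: 135.7 × $315 = $42,745.50
Success fee: 17% of $509,600 = $86,632.00
Total: $42,745.50 + $86,632.00 = $129,377.50

$129,377.50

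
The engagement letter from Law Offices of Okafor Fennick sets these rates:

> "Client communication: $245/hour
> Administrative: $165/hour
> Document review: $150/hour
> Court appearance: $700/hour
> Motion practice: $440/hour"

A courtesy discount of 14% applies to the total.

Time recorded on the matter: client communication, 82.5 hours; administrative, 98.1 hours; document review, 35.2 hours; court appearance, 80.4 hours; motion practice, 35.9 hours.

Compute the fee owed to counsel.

Client communication: 82.5 × $245 = $20,212.50
Administrative: 98.1 × $165 = $16,186.50
Document review: 35.2 × $150 = $5,280.00
Court appearance: 80.4 × $700 = $56,280.00
Motion practice: 35.9 × $440 = $15,796.00
Subtotal: $113,755.00
Less 14% discount: −$15,925.70
Total: $113,755.00 − $15,925.70 = $97,829.30

$97,829.30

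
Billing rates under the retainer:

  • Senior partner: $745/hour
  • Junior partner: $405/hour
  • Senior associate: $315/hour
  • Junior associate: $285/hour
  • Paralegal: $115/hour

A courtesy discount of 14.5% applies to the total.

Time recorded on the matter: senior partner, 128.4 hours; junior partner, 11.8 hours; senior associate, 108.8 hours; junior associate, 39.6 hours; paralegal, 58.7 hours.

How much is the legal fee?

$130,597.40

Senior partner: 128.4 × $745 = $95,658.00
Junior partner: 11.8 × $405 = $4,779.00
Senior associate: 108.8 × $315 = $34,272.00
Junior associate: 39.6 × $285 = $11,286.00
Paralegal: 58.7 × $115 = $6,750.50
Subtotal: $152,745.50
Less 14.5% discount: −$22,148.10
Total: $152,745.50 − $22,148.10 = $130,597.40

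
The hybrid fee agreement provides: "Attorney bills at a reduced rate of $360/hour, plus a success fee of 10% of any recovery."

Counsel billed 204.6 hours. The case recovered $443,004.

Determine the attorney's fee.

$117,956.40

Hourly: 204.6 × $360 = $73,656.00
Success fee: 10% of $443,004 = $44,300.40
Total: $73,656.00 + $44,300.40 = $117,956.40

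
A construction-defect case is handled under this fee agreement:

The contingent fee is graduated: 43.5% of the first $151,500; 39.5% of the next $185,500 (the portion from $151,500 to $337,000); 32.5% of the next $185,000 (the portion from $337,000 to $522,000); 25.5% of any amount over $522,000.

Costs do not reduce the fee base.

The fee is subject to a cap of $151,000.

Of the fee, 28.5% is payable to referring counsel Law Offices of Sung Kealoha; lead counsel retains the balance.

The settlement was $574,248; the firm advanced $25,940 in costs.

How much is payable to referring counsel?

$43,035.00

Fee base is the gross recovery, $574,248; costs are reimbursed separately.
First $151,500 at 43.5% = $65,902.50
Next $185,500 at 39.5% = $73,272.50
Next $185,000 at 32.5% = $60,125.00
Remaining $52,248 at 25.5% = $13,323.24
Fee: $65,902.50 + $73,272.50 + $60,125.00 + $13,323.24 = $212,623.24
$212,623.24 exceeds the $151,000 cap, so the fee is capped at $151,000.00.
Referral share: 28.5% of $151,000.00 = $43,035.00; lead counsel retains $151,000.00 − $43,035.00 = $107,965.00.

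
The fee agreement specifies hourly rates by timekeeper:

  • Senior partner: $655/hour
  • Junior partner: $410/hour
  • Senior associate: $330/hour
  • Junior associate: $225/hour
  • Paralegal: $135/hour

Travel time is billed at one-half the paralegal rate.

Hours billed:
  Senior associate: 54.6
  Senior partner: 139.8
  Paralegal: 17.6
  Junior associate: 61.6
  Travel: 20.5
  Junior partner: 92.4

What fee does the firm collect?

Senior partner: 139.8 × $655 = $91,569.00
Junior partner: 92.4 × $410 = $37,884.00
Senior associate: 54.6 × $330 = $18,018.00
Junior associate: 61.6 × $225 = $13,860.00
Paralegal: 17.6 × $135 = $2,376.00
Subtotal: $91,569.00 + $37,884.00 + $18,018.00 + $13,860.00 + $2,376.00 = $163,707.00
Travel: 20.5 × ($135 ÷ 2) = 20.5 × $67.50 = $1,383.75
Total: $163,707.00 + $1,383.75 = $165,090.75

$165,090.75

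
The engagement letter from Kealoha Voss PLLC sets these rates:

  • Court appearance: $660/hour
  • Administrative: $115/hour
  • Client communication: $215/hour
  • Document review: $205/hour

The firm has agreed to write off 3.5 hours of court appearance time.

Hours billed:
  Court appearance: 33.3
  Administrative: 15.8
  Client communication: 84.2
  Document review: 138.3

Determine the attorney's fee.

Court appearance: 33.3 × $660 = $21,978.00
Administrative: 15.8 × $115 = $1,817.00
Client communication: 84.2 × $215 = $18,103.00
Document review: 138.3 × $205 = $28,351.50
Subtotal: $70,249.50
Write-off: 3.5 × $660 = $2,310.00
Total: $70,249.50 − $2,310.00 = $67,939.50

$67,939.50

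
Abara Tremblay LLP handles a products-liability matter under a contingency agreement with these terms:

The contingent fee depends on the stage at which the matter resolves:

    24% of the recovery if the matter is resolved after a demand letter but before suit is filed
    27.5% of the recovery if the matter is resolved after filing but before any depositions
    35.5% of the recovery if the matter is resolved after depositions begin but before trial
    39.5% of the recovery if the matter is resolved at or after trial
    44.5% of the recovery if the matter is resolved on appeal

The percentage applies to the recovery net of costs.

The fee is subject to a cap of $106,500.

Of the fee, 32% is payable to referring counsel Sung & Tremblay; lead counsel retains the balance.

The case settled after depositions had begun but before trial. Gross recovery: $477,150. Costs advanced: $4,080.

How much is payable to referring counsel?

$34,080.00

Fee base (net of costs): $477,150 − $4,080 = $473,070
The matter settled after depositions had begun but before trial, so the 35.5% rate applies.
$473,070 × 35.5% = $167,939.85
$167,939.85 exceeds the $106,500 cap, so the fee is capped at $106,500.00.
Referral share: 32% of $106,500.00 = $34,080.00; lead counsel retains $106,500.00 − $34,080.00 = $72,420.00.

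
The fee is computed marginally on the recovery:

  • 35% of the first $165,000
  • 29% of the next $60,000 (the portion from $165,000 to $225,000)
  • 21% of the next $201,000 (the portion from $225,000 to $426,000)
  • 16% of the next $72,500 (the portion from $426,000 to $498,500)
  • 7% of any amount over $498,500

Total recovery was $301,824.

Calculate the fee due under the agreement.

$91,283.04

First $165,000 at 35% = $57,750.00
Next $60,000 at 29% = $17,400.00
Remaining $76,824 at 21% = $16,133.04
Fee: $57,750.00 + $17,400.00 + $16,133.04 = $91,283.04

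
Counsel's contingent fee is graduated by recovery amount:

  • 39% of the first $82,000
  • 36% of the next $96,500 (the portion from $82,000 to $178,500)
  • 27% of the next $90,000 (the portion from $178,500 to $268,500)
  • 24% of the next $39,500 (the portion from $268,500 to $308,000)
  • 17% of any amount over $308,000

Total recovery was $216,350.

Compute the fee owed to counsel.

$76,939.50

First $82,000 at 39% = $31,980.00
Next $96,500 at 36% = $34,740.00
Remaining $37,850 at 27% = $10,219.50
Fee: $31,980.00 + $34,740.00 + $10,219.50 = $76,939.50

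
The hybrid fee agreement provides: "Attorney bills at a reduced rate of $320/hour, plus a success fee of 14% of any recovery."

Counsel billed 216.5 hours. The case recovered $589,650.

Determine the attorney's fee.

Hourly: 216.5 × $320 = $69,280.00
Success fee: 14% of $589,650 = $82,551.00
Total: $69,280.00 + $82,551.00 = $151,831.00

$151,831.00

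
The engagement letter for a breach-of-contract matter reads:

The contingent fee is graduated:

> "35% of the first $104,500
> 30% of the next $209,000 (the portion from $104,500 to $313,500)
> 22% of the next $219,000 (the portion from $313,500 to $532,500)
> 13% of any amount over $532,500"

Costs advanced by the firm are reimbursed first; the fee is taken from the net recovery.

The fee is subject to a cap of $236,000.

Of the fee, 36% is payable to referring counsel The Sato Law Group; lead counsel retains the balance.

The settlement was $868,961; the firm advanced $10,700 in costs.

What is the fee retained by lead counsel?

Fee base (net of costs): $868,961 − $10,700 = $858,261
First $104,500 at 35% = $36,575.00
Next $209,000 at 30% = $62,700.00
Next $219,000 at 22% = $48,180.00
Remaining $325,761 at 13% = $42,348.93
Fee: $36,575.00 + $62,700.00 + $48,180.00 + $42,348.93 = $189,803.93
$189,803.93 is under the $236,000 cap.
Referral share: 36% of $189,803.93 = $68,329.41; lead counsel retains $189,803.93 − $68,329.41 = $121,474.52.

$121,474.52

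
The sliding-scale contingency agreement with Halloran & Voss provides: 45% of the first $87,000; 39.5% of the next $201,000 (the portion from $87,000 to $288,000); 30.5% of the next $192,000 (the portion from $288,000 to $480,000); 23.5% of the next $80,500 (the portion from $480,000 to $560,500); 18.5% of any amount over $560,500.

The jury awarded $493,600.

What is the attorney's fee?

$180,301.00

First $87,000 at 45% = $39,150.00
Next $201,000 at 39.5% = $79,395.00
Next $192,000 at 30.5% = $58,560.00
Remaining $13,600 at 23.5% = $3,196.00
Fee: $39,150.00 + $79,395.00 + $58,560.00 + $3,196.00 = $180,301.00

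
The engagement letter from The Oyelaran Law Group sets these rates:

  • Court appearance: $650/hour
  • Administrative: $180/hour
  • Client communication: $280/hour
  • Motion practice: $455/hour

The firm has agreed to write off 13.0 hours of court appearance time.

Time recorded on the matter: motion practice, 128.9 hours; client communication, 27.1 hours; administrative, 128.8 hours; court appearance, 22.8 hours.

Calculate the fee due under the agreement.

$95,791.50

Court appearance: 22.8 × $650 = $14,820.00
Administrative: 128.8 × $180 = $23,184.00
Client communication: 27.1 × $280 = $7,588.00
Motion practice: 128.9 × $455 = $58,649.50
Subtotal: $104,241.50
Write-off: 13.0 × $650 = $8,450.00
Total: $104,241.50 − $8,450.00 = $95,791.50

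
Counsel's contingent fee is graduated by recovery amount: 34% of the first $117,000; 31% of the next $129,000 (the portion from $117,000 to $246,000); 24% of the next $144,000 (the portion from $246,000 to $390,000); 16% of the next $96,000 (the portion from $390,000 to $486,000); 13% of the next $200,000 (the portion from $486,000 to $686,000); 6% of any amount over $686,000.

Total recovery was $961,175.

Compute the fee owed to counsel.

$172,200.50

First $117,000 at 34% = $39,780.00
Next $129,000 at 31% = $39,990.00
Next $144,000 at 24% = $34,560.00
Next $96,000 at 16% = $15,360.00
Next $200,000 at 13% = $26,000.00
Remaining $275,175 at 6% = $16,510.50
Fee: $39,780.00 + $39,990.00 + $34,560.00 + $15,360.00 + $26,000.00 + $16,510.50 = $172,200.50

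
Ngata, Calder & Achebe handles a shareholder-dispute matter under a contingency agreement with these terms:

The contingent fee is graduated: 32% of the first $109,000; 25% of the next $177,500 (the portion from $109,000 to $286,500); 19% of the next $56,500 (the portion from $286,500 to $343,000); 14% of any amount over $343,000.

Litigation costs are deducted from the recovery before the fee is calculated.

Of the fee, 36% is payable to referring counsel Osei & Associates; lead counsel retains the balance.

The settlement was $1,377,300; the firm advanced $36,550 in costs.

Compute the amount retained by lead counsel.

$146,992.00

Fee base (net of costs): $1,377,300 − $36,550 = $1,340,750
First $109,000 at 32% = $34,880.00
Next $177,500 at 25% = $44,375.00
Next $56,500 at 19% = $10,735.00
Remaining $997,750 at 14% = $139,685.00
Fee: $34,880.00 + $44,375.00 + $10,735.00 + $139,685.00 = $229,675.00
Referral share: 36% of $229,675.00 = $82,683.00; lead counsel retains $229,675.00 − $82,683.00 = $146,992.00.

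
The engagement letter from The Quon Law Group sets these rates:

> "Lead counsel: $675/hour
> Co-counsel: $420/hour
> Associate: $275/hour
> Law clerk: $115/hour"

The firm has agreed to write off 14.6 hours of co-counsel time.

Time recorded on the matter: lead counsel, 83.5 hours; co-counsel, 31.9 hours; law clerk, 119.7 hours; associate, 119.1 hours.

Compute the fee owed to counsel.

Lead counsel: 83.5 × $675 = $56,362.50
Co-counsel: 31.9 × $420 = $13,398.00
Associate: 119.1 × $275 = $32,752.50
Law clerk: 119.7 × $115 = $13,765.50
Subtotal: $116,278.50
Write-off: 14.6 × $420 = $6,132.00
Total: $116,278.50 − $6,132.00 = $110,146.50

$110,146.50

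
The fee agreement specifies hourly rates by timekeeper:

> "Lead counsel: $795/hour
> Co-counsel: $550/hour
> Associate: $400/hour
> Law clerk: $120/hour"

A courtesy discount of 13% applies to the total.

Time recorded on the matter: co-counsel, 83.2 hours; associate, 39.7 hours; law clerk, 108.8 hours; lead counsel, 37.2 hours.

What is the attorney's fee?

Lead counsel: 37.2 × $795 = $29,574.00
Co-counsel: 83.2 × $550 = $45,760.00
Associate: 39.7 × $400 = $15,880.00
Law clerk: 108.8 × $120 = $13,056.00
Subtotal: $104,270.00
Less 13% discount: −$13,555.10
Total: $104,270.00 − $13,555.10 = $90,714.90

$90,714.90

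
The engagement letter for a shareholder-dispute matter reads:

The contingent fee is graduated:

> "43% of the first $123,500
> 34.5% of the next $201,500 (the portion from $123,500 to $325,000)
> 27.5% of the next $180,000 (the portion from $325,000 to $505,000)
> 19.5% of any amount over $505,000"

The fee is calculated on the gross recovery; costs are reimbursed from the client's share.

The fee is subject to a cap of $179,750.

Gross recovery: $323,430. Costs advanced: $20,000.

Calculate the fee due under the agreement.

Fee base is the gross recovery, $323,430; costs are reimbursed separately.
First $123,500 at 43% = $53,105.00
Remaining $199,930 at 34.5% = $68,975.85
Fee: $53,105.00 + $68,975.85 = $122,080.85
$122,080.85 is under the $179,750 cap.

$122,080.85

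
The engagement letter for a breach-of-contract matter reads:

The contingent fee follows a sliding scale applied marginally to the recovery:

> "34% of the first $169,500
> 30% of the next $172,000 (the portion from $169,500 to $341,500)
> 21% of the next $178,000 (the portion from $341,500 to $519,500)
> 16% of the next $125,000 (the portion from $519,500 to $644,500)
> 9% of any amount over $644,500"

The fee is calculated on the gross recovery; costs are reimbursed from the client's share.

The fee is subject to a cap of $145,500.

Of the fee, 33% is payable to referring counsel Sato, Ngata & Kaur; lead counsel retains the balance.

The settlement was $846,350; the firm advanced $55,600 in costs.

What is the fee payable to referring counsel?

Fee base is the gross recovery, $846,350; costs are reimbursed separately.
First $169,500 at 34% = $57,630.00
Next $172,000 at 30% = $51,600.00
Next $178,000 at 21% = $37,380.00
Next $125,000 at 16% = $20,000.00
Remaining $201,850 at 9% = $18,166.50
Fee: $57,630.00 + $51,600.00 + $37,380.00 + $20,000.00 + $18,166.50 = $184,776.50
$184,776.50 exceeds the $145,500 cap, so the fee is capped at $145,500.00.
Referral share: 33% of $145,500.00 = $48,015.00; lead counsel retains $145,500.00 − $48,015.00 = $97,485.00.

$48,015.00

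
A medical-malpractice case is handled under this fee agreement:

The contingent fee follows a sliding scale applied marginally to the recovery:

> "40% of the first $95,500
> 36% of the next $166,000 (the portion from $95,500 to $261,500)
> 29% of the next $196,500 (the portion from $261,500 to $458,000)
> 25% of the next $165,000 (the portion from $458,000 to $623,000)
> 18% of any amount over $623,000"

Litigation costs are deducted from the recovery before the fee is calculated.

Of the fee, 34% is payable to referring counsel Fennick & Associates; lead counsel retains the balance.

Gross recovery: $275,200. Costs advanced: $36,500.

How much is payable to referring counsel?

$30,515.68

Fee base (net of costs): $275,200 − $36,500 = $238,700
First $95,500 at 40% = $38,200.00
Remaining $143,200 at 36% = $51,552.00
Fee: $38,200.00 + $51,552.00 = $89,752.00
Referral share: 34% of $89,752.00 = $30,515.68; lead counsel retains $89,752.00 − $30,515.68 = $59,236.32.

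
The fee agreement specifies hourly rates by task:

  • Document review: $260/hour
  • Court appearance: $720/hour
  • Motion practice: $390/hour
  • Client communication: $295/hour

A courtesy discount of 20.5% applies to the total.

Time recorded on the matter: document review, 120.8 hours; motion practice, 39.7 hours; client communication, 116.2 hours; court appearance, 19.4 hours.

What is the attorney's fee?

Document review: 120.8 × $260 = $31,408.00
Court appearance: 19.4 × $720 = $13,968.00
Motion practice: 39.7 × $390 = $15,483.00
Client communication: 116.2 × $295 = $34,279.00
Subtotal: $95,138.00
Less 20.5% discount: −$19,503.29
Total: $95,138.00 − $19,503.29 = $75,634.71

$75,634.71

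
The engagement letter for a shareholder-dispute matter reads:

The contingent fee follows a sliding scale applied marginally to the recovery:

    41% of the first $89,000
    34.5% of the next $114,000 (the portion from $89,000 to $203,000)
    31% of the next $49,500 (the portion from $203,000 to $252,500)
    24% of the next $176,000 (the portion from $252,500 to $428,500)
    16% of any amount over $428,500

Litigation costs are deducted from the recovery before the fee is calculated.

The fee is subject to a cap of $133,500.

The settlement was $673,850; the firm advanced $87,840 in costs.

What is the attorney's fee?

$133,500.00

Fee base (net of costs): $673,850 − $87,840 = $586,010
First $89,000 at 41% = $36,490.00
Next $114,000 at 34.5% = $39,330.00
Next $49,500 at 31% = $15,345.00
Next $176,000 at 24% = $42,240.00
Remaining $157,510 at 16% = $25,201.60
Fee: $36,490.00 + $39,330.00 + $15,345.00 + $42,240.00 + $25,201.60 = $158,606.60
$158,606.60 exceeds the $133,500 cap, so the fee is capped at $133,500.00.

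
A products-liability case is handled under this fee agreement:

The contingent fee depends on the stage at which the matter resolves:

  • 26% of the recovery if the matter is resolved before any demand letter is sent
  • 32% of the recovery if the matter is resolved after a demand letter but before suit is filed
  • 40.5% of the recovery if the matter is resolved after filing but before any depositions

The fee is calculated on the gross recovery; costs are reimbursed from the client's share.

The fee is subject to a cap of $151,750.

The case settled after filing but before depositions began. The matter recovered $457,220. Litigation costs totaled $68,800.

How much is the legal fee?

$151,750.00

Fee base is the gross recovery, $457,220; costs are reimbursed separately.
The matter settled after filing but before depositions began, so the 40.5% rate applies.
$457,220 × 40.5% = $185,174.10
$185,174.10 exceeds the $151,750 cap, so the fee is capped at $151,750.00.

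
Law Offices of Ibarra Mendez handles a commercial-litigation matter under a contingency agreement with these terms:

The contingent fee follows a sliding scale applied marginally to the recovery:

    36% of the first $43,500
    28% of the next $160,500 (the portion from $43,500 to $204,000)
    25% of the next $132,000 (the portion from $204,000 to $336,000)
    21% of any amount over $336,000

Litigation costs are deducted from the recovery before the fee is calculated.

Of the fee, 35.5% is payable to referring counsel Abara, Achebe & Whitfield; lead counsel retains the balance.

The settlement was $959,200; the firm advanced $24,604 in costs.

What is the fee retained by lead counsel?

$141,451.83

Fee base (net of costs): $959,200 − $24,604 = $934,596
First $43,500 at 36% = $15,660.00
Next $160,500 at 28% = $44,940.00
Next $132,000 at 25% = $33,000.00
Remaining $598,596 at 21% = $125,705.16
Fee: $15,660.00 + $44,940.00 + $33,000.00 + $125,705.16 = $219,305.16
Referral share: 35.5% of $219,305.16 = $77,853.33; lead counsel retains $219,305.16 − $77,853.33 = $141,451.83.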